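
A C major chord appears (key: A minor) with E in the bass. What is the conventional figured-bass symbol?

6

E is the third of C major, so the chord is in first inversion.
A triad in first inversion is figured 6/3, conventionally abbreviated 6.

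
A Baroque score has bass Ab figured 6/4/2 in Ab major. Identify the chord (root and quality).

Bb minor seventh

The figures 6/4/2 indicate a seventh chord in third inversion.
In third inversion the root lies a second above the bass: a second above Ab in Ab major is Bb.
The chord tones are Ab, Bb, Db, F, giving Bb minor seventh.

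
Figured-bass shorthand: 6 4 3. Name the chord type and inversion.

seventh chord, second inversion

Intervals of 6/4/3 above the bass form a seventh chord; the bass is the fifth, so this is second inversion.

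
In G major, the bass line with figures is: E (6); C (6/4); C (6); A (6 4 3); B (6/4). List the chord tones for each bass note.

E, G, C | C, F#, A | C, E, A | A, C, D, F# | B, E, G

E (6/3): E, G, C.
C (6/4): C, F#, A.
C (6/3): C, E, A.
A (6/4/3): A, C, D, F#.
B (6/4): B, E, G.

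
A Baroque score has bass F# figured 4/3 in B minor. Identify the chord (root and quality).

B minor seventh

The figures 4/3 indicate a seventh chord in second inversion.
In second inversion the root lies a fourth above the bass: a fourth above F# in B minor is B.
The chord tones are F#, A, B, D, giving B minor seventh.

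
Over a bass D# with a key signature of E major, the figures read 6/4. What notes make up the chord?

D#, G#, B

A fourth above D# in this key is G#.
A sixth above D# in this key is B.
Together with the bass D#, this spells G# minor in second inversion.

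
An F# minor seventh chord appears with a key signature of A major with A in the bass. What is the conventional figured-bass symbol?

A is the third of F# minor seventh, so the chord is in first inversion.
A seventh chord in first inversion is figured 6/5/3, conventionally abbreviated 6/5.

6/5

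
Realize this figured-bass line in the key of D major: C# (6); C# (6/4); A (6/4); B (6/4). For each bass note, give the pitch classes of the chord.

C# (6/3): C#, E, A.
C# (6/4): C#, F#, A.
A (6/4): A, D, F#.
B (6/4): B, E, G.

C#, E, A | C#, F#, A | A, D, F# | B, E, G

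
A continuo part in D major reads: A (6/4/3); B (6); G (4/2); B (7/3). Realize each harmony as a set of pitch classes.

A (6/4/3): A, C#, D, F#.
B (6/3): B, D, G.
G (6/4/2): G, A, C#, E.
B (7/5/3): B, D, F#, A.

A, C#, D, F# | B, D, G | G, A, C#, E | B, D, F#, A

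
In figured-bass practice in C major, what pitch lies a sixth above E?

Counting 5 letter steps above E lands on C; in C major, that letter is C.

C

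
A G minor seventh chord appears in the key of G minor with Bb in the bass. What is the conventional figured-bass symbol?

Bb is the third of G minor seventh, so the chord is in first inversion.
A seventh chord in first inversion is figured 6/5/3, conventionally abbreviated 6/5.

6/5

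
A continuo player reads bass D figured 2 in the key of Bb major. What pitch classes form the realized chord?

The written figures 2 are shorthand for 6/4/2: the 6/4 are implied.
A second above D in this key is Eb.
A fourth above D in this key is G.
A sixth above D in this key is Bb.
Together with the bass D, this spells Eb major seventh in third inversion.

D, Eb, G, Bb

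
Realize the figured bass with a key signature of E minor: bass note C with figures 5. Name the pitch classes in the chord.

C, E, G

The written figures 5 are shorthand for 5/3: the 3 is implied.
A third above C in this key is E.
A fifth above C in this key is G.
Together with the bass C, this spells C major in root position.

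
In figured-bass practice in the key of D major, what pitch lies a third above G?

Counting 2 letter steps above G lands on B; in D major, that letter is B.

B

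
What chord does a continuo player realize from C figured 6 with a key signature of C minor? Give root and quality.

Ab major

The figures 6 indicate a triad in first inversion.
In first inversion the root lies a sixth above the bass: a sixth above C in C minor is Ab.
The chord tones are C, Eb, Ab, giving Ab major.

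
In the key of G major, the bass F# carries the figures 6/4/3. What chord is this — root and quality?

B minor seventh

The figures 6/4/3 indicate a seventh chord in second inversion.
In second inversion the root lies a fourth above the bass: a fourth above F# in G major is B.
The chord tones are F#, A, B, D, giving B minor seventh.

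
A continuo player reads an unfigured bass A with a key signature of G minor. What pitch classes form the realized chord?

A, C, Eb

An unfigured bass implies 5/3.
A third above A in this key is C.
A fifth above A in this key is Eb.
Together with the bass A, this spells A diminished in root position.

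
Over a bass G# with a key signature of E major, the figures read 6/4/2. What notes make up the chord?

G#, A, C#, E

A second above G# in this key is A.
A fourth above G# in this key is C#.
A sixth above G# in this key is E.
Together with the bass G#, this spells A major seventh in third inversion.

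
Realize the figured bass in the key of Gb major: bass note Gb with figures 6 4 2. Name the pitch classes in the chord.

Gb, Ab, Cb, Eb

A second above Gb in this key is Ab.
A fourth above Gb in this key is Cb.
A sixth above Gb in this key is Eb.
Together with the bass Gb, this spells Ab minor seventh in third inversion.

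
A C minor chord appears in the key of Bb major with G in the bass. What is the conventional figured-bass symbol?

6/4

G is the fifth of C minor, so the chord is in second inversion.
A triad in second inversion is figured 6/4, conventionally abbreviated 6/4.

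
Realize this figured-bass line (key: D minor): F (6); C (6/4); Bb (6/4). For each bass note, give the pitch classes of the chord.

F, A, D | C, F, A | Bb, E, G

F (6/3): F, A, D.
C (6/4): C, F, A.
Bb (6/4): Bb, E, G.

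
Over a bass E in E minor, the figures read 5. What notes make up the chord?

The written figures 5 are shorthand for 5/3: the 3 is implied.
A third above E in this key is G.
A fifth above E in this key is B.
Together with the bass E, this spells E minor in root position.

E, G, B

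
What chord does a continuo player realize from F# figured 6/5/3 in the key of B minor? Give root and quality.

D major seventh

The figures 6/5/3 indicate a seventh chord in first inversion.
In first inversion the root lies a sixth above the bass: a sixth above F# in B minor is D.
The chord tones are F#, A, C#, D, giving D major seventh.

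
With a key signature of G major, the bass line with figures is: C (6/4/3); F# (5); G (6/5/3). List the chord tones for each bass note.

C, E, F#, A | F#, A, C | G, B, D, E

C (6/4/3): C, E, F#, A.
F# (5/3): F#, A, C.
G (6/5/3): G, B, D, E.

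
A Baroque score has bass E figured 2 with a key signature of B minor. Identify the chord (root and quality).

F# minor seventh

The figures 2 indicate a seventh chord in third inversion.
In third inversion the root lies a second above the bass: a second above E in B minor is F#.
The chord tones are E, F#, A, C#, giving F# minor seventh.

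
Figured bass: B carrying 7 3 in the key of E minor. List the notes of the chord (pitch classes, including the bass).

B, D, F#, A

The written figures 7 3 are shorthand for 7/5/3: the 5 is implied.
A third above B in this key is D.
A fifth above B in this key is F#.
A seventh above B in this key is A.
Together with the bass B, this spells B minor seventh in root position.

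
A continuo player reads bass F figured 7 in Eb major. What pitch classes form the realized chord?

F, Ab, C, Eb

The written figures 7 are shorthand for 7/5/3: the 5/3 are implied.
A third above F in this key is Ab.
A fifth above F in this key is C.
A seventh above F in this key is Eb.
Together with the bass F, this spells F minor seventh in root position.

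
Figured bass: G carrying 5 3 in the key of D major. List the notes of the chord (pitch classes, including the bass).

A third above G in this key is B.
A fifth above G in this key is D.
Together with the bass G, this spells G major in root position.

G, B, D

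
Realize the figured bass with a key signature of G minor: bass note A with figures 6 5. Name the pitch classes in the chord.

The written figures 6 5 are shorthand for 6/5/3: the 3 is implied.
A third above A in this key is C.
A fifth above A in this key is Eb.
A sixth above A in this key is F.
Together with the bass A, this spells F dominant seventh in first inversion.

A, C, Eb, F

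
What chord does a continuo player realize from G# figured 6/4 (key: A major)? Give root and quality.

C# minor

The figures 6/4 indicate a triad in second inversion.
In second inversion the root lies a fourth above the bass: a fourth above G# in A major is C#.
The chord tones are G#, C#, E, giving C# minor.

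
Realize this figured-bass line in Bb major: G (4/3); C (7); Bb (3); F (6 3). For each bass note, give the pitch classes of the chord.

G (6/4/3): G, Bb, C, Eb.
C (7/5/3): C, Eb, G, Bb.
Bb (5/3): Bb, D, F.
F (6/3): F, A, D.

G, Bb, C, Eb | C, Eb, G, Bb | Bb, D, F | F, A, D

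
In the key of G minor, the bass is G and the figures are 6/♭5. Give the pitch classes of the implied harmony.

The written figures 6/♭5 are shorthand for 6/5/3: the 3 is implied.
A third above G in this key is Bb.
A fifth above G in this key is D, lowered to Db by the flat.
A sixth above G in this key is Eb.
Together with the bass G, this spells Eb dominant seventh in first inversion.

G, Bb, Db, Eb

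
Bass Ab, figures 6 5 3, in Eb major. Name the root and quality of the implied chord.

The figures 6 5 3 indicate a seventh chord in first inversion.
In first inversion the root lies a sixth above the bass: a sixth above Ab in Eb major is F.
The chord tones are Ab, C, Eb, F, giving F minor seventh.

F minor seventh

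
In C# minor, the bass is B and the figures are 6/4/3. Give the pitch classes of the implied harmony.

B, D#, E, G#

A third above B in this key is D#.
A fourth above B in this key is E.
A sixth above B in this key is G#.
Together with the bass B, this spells E major seventh in second inversion.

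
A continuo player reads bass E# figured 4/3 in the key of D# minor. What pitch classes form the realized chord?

E#, G#, A#, C#

The written figures 4/3 are shorthand for 6/4/3: the 6 is implied.
A third above E# in this key is G#.
A fourth above E# in this key is A#.
A sixth above E# in this key is C#.
Together with the bass E#, this spells A# minor seventh in second inversion.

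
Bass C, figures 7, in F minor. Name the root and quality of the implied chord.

The figures 7 indicate a seventh chord in root position.
In root position the bass is the root, so the root is C.
The chord tones are C, Eb, G, Bb, giving C minor seventh.

C minor seventh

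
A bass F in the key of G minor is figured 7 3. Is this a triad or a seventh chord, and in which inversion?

seventh chord, root position

7 3 is shorthand for 7/5/3.
Intervals of 7/5/3 above the bass form a seventh chord; the bass is the root, so this is root position.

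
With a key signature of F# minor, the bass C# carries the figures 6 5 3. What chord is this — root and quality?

The figures 6 5 3 indicate a seventh chord in first inversion.
In first inversion the root lies a sixth above the bass: a sixth above C# in F# minor is A.
The chord tones are C#, E, G#, A, giving A major seventh.

A major seventh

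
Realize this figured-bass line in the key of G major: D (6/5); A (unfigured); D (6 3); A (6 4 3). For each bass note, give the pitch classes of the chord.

D (6/5/3): D, F#, A, B.
A (5/3): A, C, E.
D (6/3): D, F#, B.
A (6/4/3): A, C, D, F#.

D, F#, A, B | A, C, E | D, F#, B | A, C, D, F#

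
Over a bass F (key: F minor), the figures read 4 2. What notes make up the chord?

F, G, Bb, Db

The written figures 4 2 are shorthand for 6/4/2: the 6 is implied.
A second above F in this key is G.
A fourth above F in this key is Bb.
A sixth above F in this key is Db.
Together with the bass F, this spells G half-diminished seventh in third inversion.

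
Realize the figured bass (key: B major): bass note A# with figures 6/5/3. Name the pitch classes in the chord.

A#, C#, E, F#

A third above A# in this key is C#.
A fifth above A# in this key is E.
A sixth above A# in this key is F#.
Together with the bass A#, this spells F# dominant seventh in first inversion.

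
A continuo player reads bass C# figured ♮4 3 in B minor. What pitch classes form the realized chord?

C#, E, F, A

The written figures ♮4 3 are shorthand for 6/4/3: the 6 is implied.
A third above C# in this key is E.
A fourth above C# in this key is F#, made natural (F) by the ♮ figure.
A sixth above C# in this key is A.
Together with the bass C#, this spells F augmented major seventh in second inversion.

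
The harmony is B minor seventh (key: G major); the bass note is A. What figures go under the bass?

4/2

A is the seventh of B minor seventh, so the chord is in third inversion.
A seventh chord in third inversion is figured 6/4/2, conventionally abbreviated 4/2.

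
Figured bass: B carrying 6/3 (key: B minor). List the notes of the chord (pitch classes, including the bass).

A third above B in this key is D.
A sixth above B in this key is G.
Together with the bass B, this spells G major in first inversion.

B, D, G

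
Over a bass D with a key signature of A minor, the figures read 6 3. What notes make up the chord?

A third above D in this key is F.
A sixth above D in this key is B.
Together with the bass D, this spells B diminished in first inversion.

D, F, B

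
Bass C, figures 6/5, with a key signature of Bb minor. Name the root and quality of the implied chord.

The figures 6/5 indicate a seventh chord in first inversion.
In first inversion the root lies a sixth above the bass: a sixth above C in Bb minor is Ab.
The chord tones are C, Eb, Gb, Ab, giving Ab dominant seventh.

Ab dominant seventh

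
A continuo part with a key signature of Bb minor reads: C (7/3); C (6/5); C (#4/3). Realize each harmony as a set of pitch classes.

C (7/5/3): C, Eb, Gb, Bb.
C (6/5/3): C, Eb, Gb, Ab.
C (6/#4/3): C, Eb, F#, Ab.

C, Eb, Gb, Bb | C, Eb, Gb, Ab | C, Eb, F#, Ab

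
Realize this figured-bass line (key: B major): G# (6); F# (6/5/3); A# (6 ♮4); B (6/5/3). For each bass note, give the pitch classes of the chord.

G# (6/3): G#, B, E.
F# (6/5/3): F#, A#, C#, D#.
A# (6/♮4): A#, D, F#.
B (6/5/3): B, D#, F#, G#.

G#, B, E | F#, A#, C#, D# | A#, D, F# | B, D#, F#, G#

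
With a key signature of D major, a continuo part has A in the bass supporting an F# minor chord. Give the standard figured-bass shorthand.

A is the third of F# minor, so the chord is in first inversion.
A triad in first inversion is figured 6/3, conventionally abbreviated 6.

6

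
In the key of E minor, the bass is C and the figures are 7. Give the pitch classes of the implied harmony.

C, E, G, B

The written figures 7 are shorthand for 7/5/3: the 5/3 are implied.
A third above C in this key is E.
A fifth above C in this key is G.
A seventh above C in this key is B.
Together with the bass C, this spells C major seventh in root position.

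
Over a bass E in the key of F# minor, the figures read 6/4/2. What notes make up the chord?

E, F#, A, C#

A second above E in this key is F#.
A fourth above E in this key is A.
A sixth above E in this key is C#.
Together with the bass E, this spells F# minor seventh in third inversion.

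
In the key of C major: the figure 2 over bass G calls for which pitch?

A

Counting 1 letter step above G lands on A; in C major, that letter is A.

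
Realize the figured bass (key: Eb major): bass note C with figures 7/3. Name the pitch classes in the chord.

C, Eb, G, Bb

The written figures 7/3 are shorthand for 7/5/3: the 5 is implied.
A third above C in this key is Eb.
A fifth above C in this key is G.
A seventh above C in this key is Bb.
Together with the bass C, this spells C minor seventh in root position.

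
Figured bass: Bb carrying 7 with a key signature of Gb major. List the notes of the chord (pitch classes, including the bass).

The written figures 7 are shorthand for 7/5/3: the 5/3 are implied.
A third above Bb in this key is Db.
A fifth above Bb in this key is F.
A seventh above Bb in this key is Ab.
Together with the bass Bb, this spells Bb minor seventh in root position.

Bb, Db, F, Ab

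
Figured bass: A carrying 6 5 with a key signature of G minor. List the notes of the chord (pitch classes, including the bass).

The written figures 6 5 are shorthand for 6/5/3: the 3 is implied.
A third above A in this key is C.
A fifth above A in this key is Eb.
A sixth above A in this key is F.
Together with the bass A, this spells F dominant seventh in first inversion.

A, C, Eb, F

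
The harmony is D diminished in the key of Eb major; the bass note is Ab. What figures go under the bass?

Ab is the fifth of D diminished, so the chord is in second inversion.
A triad in second inversion is figured 6/4, conventionally abbreviated 6/4.

6/4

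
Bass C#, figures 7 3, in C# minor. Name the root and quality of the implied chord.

C# minor seventh

The figures 7 3 indicate a seventh chord in root position.
In root position the bass is the root, so the root is C#.
The chord tones are C#, E, G#, B, giving C# minor seventh.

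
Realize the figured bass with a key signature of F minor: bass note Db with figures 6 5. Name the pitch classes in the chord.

Db, F, Ab, Bb

The written figures 6 5 are shorthand for 6/5/3: the 3 is implied.
A third above Db in this key is F.
A fifth above Db in this key is Ab.
A sixth above Db in this key is Bb.
Together with the bass Db, this spells Bb minor seventh in first inversion.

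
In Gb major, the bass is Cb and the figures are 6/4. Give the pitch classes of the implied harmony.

Cb, F, Ab

A fourth above Cb in this key is F.
A sixth above Cb in this key is Ab.
Together with the bass Cb, this spells F diminished in second inversion.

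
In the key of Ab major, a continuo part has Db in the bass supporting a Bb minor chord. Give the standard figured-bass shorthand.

6

Db is the third of Bb minor, so the chord is in first inversion.
A triad in first inversion is figured 6/3, conventionally abbreviated 6.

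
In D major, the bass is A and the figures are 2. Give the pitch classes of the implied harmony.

A, B, D, F#

The written figures 2 are shorthand for 6/4/2: the 6/4 are implied.
A second above A in this key is B.
A fourth above A in this key is D.
A sixth above A in this key is F#.
Together with the bass A, this spells B minor seventh in third inversion.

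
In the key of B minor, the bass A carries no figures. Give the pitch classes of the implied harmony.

A, C#, E

An unfigured bass implies 5/3.
A third above A in this key is C#.
A fifth above A in this key is E.
Together with the bass A, this spells A major in root position.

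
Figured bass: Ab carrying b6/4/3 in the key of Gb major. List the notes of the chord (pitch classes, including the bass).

Ab, Cb, Db, Fb

A third above Ab in this key is Cb.
A fourth above Ab in this key is Db.
A sixth above Ab in this key is F, lowered to Fb by the flat.
Together with the bass Ab, this spells Db minor seventh in second inversion.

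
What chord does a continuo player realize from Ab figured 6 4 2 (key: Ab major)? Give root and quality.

The figures 6 4 2 indicate a seventh chord in third inversion.
In third inversion the root lies a second above the bass: a second above Ab in Ab major is Bb.
The chord tones are Ab, Bb, Db, F, giving Bb minor seventh.

Bb minor seventh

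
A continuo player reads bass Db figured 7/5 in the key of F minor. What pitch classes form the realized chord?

Db, F, Ab, C

The written figures 7/5 are shorthand for 7/5/3: the 3 is implied.
A third above Db in this key is F.
A fifth above Db in this key is Ab.
A seventh above Db in this key is C.
Together with the bass Db, this spells Db major seventh in root position.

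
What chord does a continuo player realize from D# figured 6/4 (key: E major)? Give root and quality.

G# minor

The figures 6/4 indicate a triad in second inversion.
In second inversion the root lies a fourth above the bass: a fourth above D# in E major is G#.
The chord tones are D#, G#, B, giving G# minor.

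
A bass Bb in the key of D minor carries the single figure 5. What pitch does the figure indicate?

F

Counting 4 letter steps above Bb lands on F; in D minor, that letter is F.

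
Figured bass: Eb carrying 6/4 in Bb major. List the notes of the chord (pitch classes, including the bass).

Eb, A, C

A fourth above Eb in this key is A.
A sixth above Eb in this key is C.
Together with the bass Eb, this spells A diminished in second inversion.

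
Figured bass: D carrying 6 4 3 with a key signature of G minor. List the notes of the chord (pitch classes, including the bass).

D, F, G, Bb

A third above D in this key is F.
A fourth above D in this key is G.
A sixth above D in this key is Bb.
Together with the bass D, this spells G minor seventh in second inversion.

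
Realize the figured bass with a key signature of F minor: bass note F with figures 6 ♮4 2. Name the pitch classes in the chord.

A second above F in this key is G.
A fourth above F in this key is Bb, made natural (B) by the ♮ figure.
A sixth above F in this key is Db.

F, G, B, Db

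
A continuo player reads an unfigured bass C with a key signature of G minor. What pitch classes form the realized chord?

C, Eb, G

An unfigured bass implies 5/3.
A third above C in this key is Eb.
A fifth above C in this key is G.
Together with the bass C, this spells C minor in root position.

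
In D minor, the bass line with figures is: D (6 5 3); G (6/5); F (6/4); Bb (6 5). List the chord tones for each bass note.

D (6/5/3): D, F, A, Bb.
G (6/5/3): G, Bb, D, E.
F (6/4): F, Bb, D.
Bb (6/5/3): Bb, D, F, G.

D, F, A, Bb | G, Bb, D, E | F, Bb, D | Bb, D, F, G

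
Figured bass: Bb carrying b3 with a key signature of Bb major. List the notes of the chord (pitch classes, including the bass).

The written figures b3 are shorthand for 5/3: the 5 is implied.
A third above Bb in this key is D, lowered to Db by the flat.
A fifth above Bb in this key is F.
Together with the bass Bb, this spells Bb minor in root position.

Bb, Db, F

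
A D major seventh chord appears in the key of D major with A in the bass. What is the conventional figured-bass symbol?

4/3

A is the fifth of D major seventh, so the chord is in second inversion.
A seventh chord in second inversion is figured 6/4/3, conventionally abbreviated 4/3.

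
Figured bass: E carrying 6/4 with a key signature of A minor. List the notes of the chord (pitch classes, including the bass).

E, A, C

A fourth above E in this key is A.
A sixth above E in this key is C.
Together with the bass E, this spells A minor in second inversion.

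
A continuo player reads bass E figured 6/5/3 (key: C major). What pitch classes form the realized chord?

E, G, B, C

A third above E in this key is G.
A fifth above E in this key is B.
A sixth above E in this key is C.
Together with the bass E, this spells C major seventh in first inversion.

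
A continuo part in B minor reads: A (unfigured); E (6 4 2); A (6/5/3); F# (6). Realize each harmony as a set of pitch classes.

A (5/3): A, C#, E.
E (6/4/2): E, F#, A, C#.
A (6/5/3): A, C#, E, F#.
F# (6/3): F#, A, D.

A, C#, E | E, F#, A, C# | A, C#, E, F# | F#, A, D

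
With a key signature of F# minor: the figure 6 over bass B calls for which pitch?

G#

Counting 5 letter steps above B lands on G; in F# minor, that letter is G#.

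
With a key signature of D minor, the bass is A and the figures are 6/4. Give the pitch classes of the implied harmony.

A fourth above A in this key is D.
A sixth above A in this key is F.
Together with the bass A, this spells D minor in second inversion.

A, D, F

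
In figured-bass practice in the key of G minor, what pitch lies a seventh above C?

Bb

Counting 6 letter steps above C lands on B; in G minor, that letter is Bb.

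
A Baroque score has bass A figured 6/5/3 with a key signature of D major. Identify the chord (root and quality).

The figures 6/5/3 indicate a seventh chord in first inversion.
In first inversion the root lies a sixth above the bass: a sixth above A in D major is F#.
The chord tones are A, C#, E, F#, giving F# minor seventh.

F# minor seventh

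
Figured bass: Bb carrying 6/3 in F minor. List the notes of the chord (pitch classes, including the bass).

A third above Bb in this key is Db.
A sixth above Bb in this key is G.
Together with the bass Bb, this spells G diminished in first inversion.

Bb, Db, G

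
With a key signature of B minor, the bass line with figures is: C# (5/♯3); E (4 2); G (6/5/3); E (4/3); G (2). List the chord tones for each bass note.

C# (5/#3): C#, E#, G.
E (6/4/2): E, F#, A, C#.
G (6/5/3): G, B, D, E.
E (6/4/3): E, G, A, C#.
G (6/4/2): G, A, C#, E.

C#, E#, G | E, F#, A, C# | G, B, D, E | E, G, A, C# | G, A, C#, E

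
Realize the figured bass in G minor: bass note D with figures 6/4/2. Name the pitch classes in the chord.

D, Eb, G, Bb

A second above D in this key is Eb.
A fourth above D in this key is G.
A sixth above D in this key is Bb.
Together with the bass D, this spells Eb major seventh in third inversion.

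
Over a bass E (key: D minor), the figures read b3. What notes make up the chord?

E, Gb, Bb

The written figures b3 are shorthand for 5/3: the 5 is implied.
A third above E in this key is G, lowered to Gb by the flat.
A fifth above E in this key is Bb.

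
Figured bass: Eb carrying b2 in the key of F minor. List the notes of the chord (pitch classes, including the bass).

The written figures b2 are shorthand for 6/4/2: the 6/4 are implied.
A second above Eb in this key is F, lowered to Fb by the flat.
A fourth above Eb in this key is Ab.
A sixth above Eb in this key is C.
Together with the bass Eb, this spells Fb augmented major seventh in third inversion.

Eb, Fb, Ab, C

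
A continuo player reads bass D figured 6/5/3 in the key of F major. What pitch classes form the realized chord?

D, F, A, Bb

A third above D in this key is F.
A fifth above D in this key is A.
A sixth above D in this key is Bb.
Together with the bass D, this spells Bb major seventh in first inversion.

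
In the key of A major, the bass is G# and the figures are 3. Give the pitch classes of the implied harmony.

The written figures 3 are shorthand for 5/3: the 5 is implied.
A third above G# in this key is B.
A fifth above G# in this key is D.
Together with the bass G#, this spells G# diminished in root position.

G#, B, D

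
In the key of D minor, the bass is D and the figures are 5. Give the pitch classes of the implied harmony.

D, F, A

The written figures 5 are shorthand for 5/3: the 3 is implied.
A third above D in this key is F.
A fifth above D in this key is A.
Together with the bass D, this spells D minor in root position.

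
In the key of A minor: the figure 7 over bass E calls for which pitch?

D

Counting 6 letter steps above E lands on D; in A minor, that letter is D.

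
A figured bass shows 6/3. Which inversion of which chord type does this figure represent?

Intervals of 6/3 above the bass form a triad; the bass is the third, so this is first inversion.

triad, first inversion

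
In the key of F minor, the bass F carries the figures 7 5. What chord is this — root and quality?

The figures 7 5 indicate a seventh chord in root position.
In root position the bass is the root, so the root is F.
The chord tones are F, Ab, C, Eb, giving F minor seventh.

F minor seventh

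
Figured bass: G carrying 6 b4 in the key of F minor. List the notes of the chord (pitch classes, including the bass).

G, Cb, Eb

A fourth above G in this key is C, lowered to Cb by the flat.
A sixth above G in this key is Eb.
Together with the bass G, this spells Cb augmented in second inversion.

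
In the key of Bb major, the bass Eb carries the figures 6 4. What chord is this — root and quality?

A diminished

The figures 6 4 indicate a triad in second inversion.
In second inversion the root lies a fourth above the bass: a fourth above Eb in Bb major is A.
The chord tones are Eb, A, C, giving A diminished.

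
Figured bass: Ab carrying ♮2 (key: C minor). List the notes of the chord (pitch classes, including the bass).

Ab, B, D, F

The written figures ♮2 are shorthand for 6/4/2: the 6/4 are implied.
A second above Ab in this key is Bb, made natural (B) by the ♮ figure.
A fourth above Ab in this key is D.
A sixth above Ab in this key is F.
Together with the bass Ab, this spells B diminished seventh in third inversion.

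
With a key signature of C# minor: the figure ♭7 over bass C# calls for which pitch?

Bb

Counting 6 letter steps above C# lands on B; in C# minor, that letter is B.
The b7 figure lowers it a semitone, giving Bb.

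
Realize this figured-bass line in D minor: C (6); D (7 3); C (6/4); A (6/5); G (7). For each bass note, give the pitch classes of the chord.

C, E, A | D, F, A, C | C, F, A | A, C, E, F | G, Bb, D, F

C (6/3): C, E, A.
D (7/5/3): D, F, A, C.
C (6/4): C, F, A.
A (6/5/3): A, C, E, F.
G (7/5/3): G, Bb, D, F.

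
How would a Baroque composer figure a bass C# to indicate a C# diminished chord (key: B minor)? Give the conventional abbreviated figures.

no figures

C# is the root of C# diminished, so the chord is in root position.
A triad in root position is figured 5/3, conventionally abbreviated (no figures — root-position triad).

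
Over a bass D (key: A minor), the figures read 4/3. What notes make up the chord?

D, F, G, B

The written figures 4/3 are shorthand for 6/4/3: the 6 is implied.
A third above D in this key is F.
A fourth above D in this key is G.
A sixth above D in this key is B.
Together with the bass D, this spells G dominant seventh in second inversion.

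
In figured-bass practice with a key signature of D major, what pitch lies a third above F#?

A

Counting 2 letter steps above F# lands on A; in D major, that letter is A.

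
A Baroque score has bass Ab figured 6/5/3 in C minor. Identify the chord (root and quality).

The figures 6/5/3 indicate a seventh chord in first inversion.
In first inversion the root lies a sixth above the bass: a sixth above Ab in C minor is F.
The chord tones are Ab, C, Eb, F, giving F minor seventh.

F minor seventh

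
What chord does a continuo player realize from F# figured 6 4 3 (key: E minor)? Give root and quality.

The figures 6 4 3 indicate a seventh chord in second inversion.
In second inversion the root lies a fourth above the bass: a fourth above F# in E minor is B.
The chord tones are F#, A, B, D, giving B minor seventh.

B minor seventh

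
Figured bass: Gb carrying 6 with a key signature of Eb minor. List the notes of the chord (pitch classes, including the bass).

The written figures 6 are shorthand for 6/3: the 3 is implied.
A third above Gb in this key is Bb.
A sixth above Gb in this key is Eb.
Together with the bass Gb, this spells Eb minor in first inversion.

Gb, Bb, Eb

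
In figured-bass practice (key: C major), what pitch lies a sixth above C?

Counting 5 letter steps above C lands on A; in C major, that letter is A.

A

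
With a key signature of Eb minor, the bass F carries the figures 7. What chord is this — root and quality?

F half-diminished seventh

The figures 7 indicate a seventh chord in root position.
In root position the bass is the root, so the root is F.
The chord tones are F, Ab, Cb, Eb, giving F half-diminished seventh.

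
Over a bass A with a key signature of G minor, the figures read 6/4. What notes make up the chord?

A fourth above A in this key is D.
A sixth above A in this key is F.
Together with the bass A, this spells D minor in second inversion.

A, D, F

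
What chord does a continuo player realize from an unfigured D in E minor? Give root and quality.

An unfigured bass indicates a triad in root position.
In root position the bass is the root, so the root is D.
The chord tones are D, F#, A, giving D major.

D major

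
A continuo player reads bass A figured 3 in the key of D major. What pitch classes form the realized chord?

The written figures 3 are shorthand for 5/3: the 5 is implied.
A third above A in this key is C#.
A fifth above A in this key is E.
Together with the bass A, this spells A major in root position.

A, C#, E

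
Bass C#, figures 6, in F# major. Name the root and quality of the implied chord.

A# minor

The figures 6 indicate a triad in first inversion.
In first inversion the root lies a sixth above the bass: a sixth above C# in F# major is A#.
The chord tones are C#, E#, A#, giving A# minor.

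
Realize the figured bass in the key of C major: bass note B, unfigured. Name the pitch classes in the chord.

An unfigured bass implies 5/3.
A third above B in this key is D.
A fifth above B in this key is F.
Together with the bass B, this spells B diminished in root position.

B, D, F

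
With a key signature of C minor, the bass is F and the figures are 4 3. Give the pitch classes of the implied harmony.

F, Ab, Bb, D

The written figures 4 3 are shorthand for 6/4/3: the 6 is implied.
A third above F in this key is Ab.
A fourth above F in this key is Bb.
A sixth above F in this key is D.
Together with the bass F, this spells Bb dominant seventh in second inversion.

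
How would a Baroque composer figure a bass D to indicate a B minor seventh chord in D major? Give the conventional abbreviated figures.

D is the third of B minor seventh, so the chord is in first inversion.
A seventh chord in first inversion is figured 6/5/3, conventionally abbreviated 6/5.

6/5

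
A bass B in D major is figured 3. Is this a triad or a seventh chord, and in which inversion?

3 is shorthand for 5/3.
Intervals of 5/3 above the bass form a triad; the bass is the root, so this is root position.

triad, root position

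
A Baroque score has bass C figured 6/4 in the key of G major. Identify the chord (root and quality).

F# diminished

The figures 6/4 indicate a triad in second inversion.
In second inversion the root lies a fourth above the bass: a fourth above C in G major is F#.
The chord tones are C, F#, A, giving F# diminished.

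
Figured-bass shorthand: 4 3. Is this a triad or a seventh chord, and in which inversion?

4 3 is shorthand for 6/4/3.
Intervals of 6/4/3 above the bass form a seventh chord; the bass is the fifth, so this is second inversion.

seventh chord, second inversion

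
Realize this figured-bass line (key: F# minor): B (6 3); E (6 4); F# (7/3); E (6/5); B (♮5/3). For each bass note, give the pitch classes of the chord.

B (6/3): B, D, G#.
E (6/4): E, A, C#.
F# (7/5/3): F#, A, C#, E.
E (6/5/3): E, G#, B, C#.
B (♮5/3): B, D, F.

B, D, G# | E, A, C# | F#, A, C#, E | E, G#, B, C# | B, D, F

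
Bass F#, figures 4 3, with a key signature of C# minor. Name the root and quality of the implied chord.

B dominant seventh

The figures 4 3 indicate a seventh chord in second inversion.
In second inversion the root lies a fourth above the bass: a fourth above F# in C# minor is B.
The chord tones are F#, A, B, D#, giving B dominant seventh.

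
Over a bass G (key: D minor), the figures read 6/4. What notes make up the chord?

A fourth above G in this key is C.
A sixth above G in this key is E.
Together with the bass G, this spells C major in second inversion.

G, C, E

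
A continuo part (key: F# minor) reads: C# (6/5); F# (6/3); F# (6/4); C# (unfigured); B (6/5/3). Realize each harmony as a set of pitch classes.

C#, E, G#, A | F#, A, D | F#, B, D | C#, E, G# | B, D, F#, G#

C# (6/5/3): C#, E, G#, A.
F# (6/3): F#, A, D.
F# (6/4): F#, B, D.
C# (5/3): C#, E, G#.
B (6/5/3): B, D, F#, G#.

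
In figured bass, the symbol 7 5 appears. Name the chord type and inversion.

7 5 is shorthand for 7/5/3.
Intervals of 7/5/3 above the bass form a seventh chord; the bass is the root, so this is root position.

seventh chord, root position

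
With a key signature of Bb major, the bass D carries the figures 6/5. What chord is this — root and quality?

The figures 6/5 indicate a seventh chord in first inversion.
In first inversion the root lies a sixth above the bass: a sixth above D in Bb major is Bb.
The chord tones are D, F, A, Bb, giving Bb major seventh.

Bb major seventh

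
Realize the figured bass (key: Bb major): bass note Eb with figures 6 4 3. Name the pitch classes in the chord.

Eb, G, A, C

A third above Eb in this key is G.
A fourth above Eb in this key is A.
A sixth above Eb in this key is C.
Together with the bass Eb, this spells A half-diminished seventh in second inversion.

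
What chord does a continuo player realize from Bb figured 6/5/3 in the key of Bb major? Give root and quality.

The figures 6/5/3 indicate a seventh chord in first inversion.
In first inversion the root lies a sixth above the bass: a sixth above Bb in Bb major is G.
The chord tones are Bb, D, F, G, giving G minor seventh.

G minor seventh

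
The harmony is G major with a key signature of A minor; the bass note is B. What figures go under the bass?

6

B is the third of G major, so the chord is in first inversion.
A triad in first inversion is figured 6/3, conventionally abbreviated 6.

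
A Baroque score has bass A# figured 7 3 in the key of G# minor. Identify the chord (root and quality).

The figures 7 3 indicate a seventh chord in root position.
In root position the bass is the root, so the root is A#.
The chord tones are A#, C#, E, G#, giving A# half-diminished seventh.

A# half-diminished seventh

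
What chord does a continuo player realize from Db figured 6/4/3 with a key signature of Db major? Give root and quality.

The figures 6/4/3 indicate a seventh chord in second inversion.
In second inversion the root lies a fourth above the bass: a fourth above Db in Db major is Gb.
The chord tones are Db, F, Gb, Bb, giving Gb major seventh.

Gb major seventh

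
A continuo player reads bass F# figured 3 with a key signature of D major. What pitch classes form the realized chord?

The written figures 3 are shorthand for 5/3: the 5 is implied.
A third above F# in this key is A.
A fifth above F# in this key is C#.
Together with the bass F#, this spells F# minor in root position.

F#, A, C#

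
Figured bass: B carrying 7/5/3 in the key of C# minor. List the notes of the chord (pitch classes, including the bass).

A third above B in this key is D#.
A fifth above B in this key is F#.
A seventh above B in this key is A.
Together with the bass B, this spells B dominant seventh in root position.

B, D#, F#, A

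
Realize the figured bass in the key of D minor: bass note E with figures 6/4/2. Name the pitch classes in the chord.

E, F, A, C

A second above E in this key is F.
A fourth above E in this key is A.
A sixth above E in this key is C.
Together with the bass E, this spells F major seventh in third inversion.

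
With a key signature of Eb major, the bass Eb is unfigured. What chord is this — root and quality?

Eb major

An unfigured bass indicates a triad in root position.
In root position the bass is the root, so the root is Eb.
The chord tones are Eb, G, Bb, giving Eb major.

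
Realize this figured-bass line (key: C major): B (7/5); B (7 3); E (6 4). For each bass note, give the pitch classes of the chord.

B (7/5/3): B, D, F, A.
B (7/5/3): B, D, F, A.
E (6/4): E, A, C.

B, D, F, A | B, D, F, A | E, A, C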